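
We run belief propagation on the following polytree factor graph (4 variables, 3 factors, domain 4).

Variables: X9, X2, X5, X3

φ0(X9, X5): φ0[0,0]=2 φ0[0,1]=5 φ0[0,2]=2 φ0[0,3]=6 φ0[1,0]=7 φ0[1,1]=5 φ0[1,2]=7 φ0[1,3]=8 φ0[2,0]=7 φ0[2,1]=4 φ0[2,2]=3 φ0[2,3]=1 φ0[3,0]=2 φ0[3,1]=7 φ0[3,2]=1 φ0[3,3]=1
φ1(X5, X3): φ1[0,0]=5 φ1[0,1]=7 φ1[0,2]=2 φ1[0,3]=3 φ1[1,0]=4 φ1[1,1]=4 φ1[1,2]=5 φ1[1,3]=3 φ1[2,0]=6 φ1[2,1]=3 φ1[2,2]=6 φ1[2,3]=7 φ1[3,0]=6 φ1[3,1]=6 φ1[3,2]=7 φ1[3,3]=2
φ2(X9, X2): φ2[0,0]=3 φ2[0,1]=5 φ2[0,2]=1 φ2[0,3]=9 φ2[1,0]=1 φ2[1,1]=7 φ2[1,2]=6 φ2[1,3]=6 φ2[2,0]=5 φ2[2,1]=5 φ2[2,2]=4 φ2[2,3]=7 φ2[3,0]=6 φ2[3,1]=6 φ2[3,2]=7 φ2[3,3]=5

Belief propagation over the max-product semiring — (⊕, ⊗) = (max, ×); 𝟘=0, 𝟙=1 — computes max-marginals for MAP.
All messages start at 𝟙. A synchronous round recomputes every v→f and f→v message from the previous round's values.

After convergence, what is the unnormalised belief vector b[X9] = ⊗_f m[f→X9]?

b[X9] = [378, 392, 343, 245]

init: all messages = 𝟙 over 4 values
r1 m[φ0→X9] = [6, 8, 7, 7]
r1 m[φ0→X5] = [7, 7, 7, 8]
r1 m[φ1→X5] = [7, 5, 7, 7]
r1 m[φ1→X3] = [6, 7, 7, 7]
r1 m[φ2→X9] = [9, 7, 7, 7]
r1 m[φ2→X2] = [6, 7, 7, 9]
r1 m[X9→φ0] = [1, 1, 1, 1]
r1 m[X9→φ2] = [1, 1, 1, 1]
r1 m[X2→φ2] = [1, 1, 1, 1]
r1 m[X5→φ0] = [1, 1, 1, 1]
r1 m[X5→φ1] = [1, 1, 1, 1]
r1 m[X3→φ1] = [1, 1, 1, 1]
r2 m[φ0→X9] = [6, 8, 7, 7]
r2 m[φ0→X5] = [7, 7, 7, 8]
r2 m[φ1→X5] = [7, 5, 7, 7]
r2 m[φ1→X3] = [6, 7, 7, 7]
r2 m[φ2→X9] = [9, 7, 7, 7]
r2 m[φ2→X2] = [6, 7, 7, 9]
r2 m[X9→φ0] = [9, 7, 7, 7]
r2 m[X9→φ2] = [6, 8, 7, 7]
r2 m[X2→φ2] = [1, 1, 1, 1]
r2 m[X5→φ0] = [7, 5, 7, 7]
r2 m[X5→φ1] = [7, 7, 7, 8]
r2 m[X3→φ1] = [1, 1, 1, 1]
r3 m[φ0→X9] = [42, 56, 49, 35]
r3 m[φ0→X5] = [49, 49, 49, 56]
r3 m[φ1→X5] = [7, 5, 7, 7]
r3 m[φ1→X3] = [48, 49, 56, 49]
r3 m[φ2→X9] = [9, 7, 7, 7]
r3 m[φ2→X2] = [42, 56, 49, 54]
r3 m[X9→φ0] = [9, 7, 7, 7]
r3 m[X9→φ2] = [6, 8, 7, 7]
r3 m[X2→φ2] = [1, 1, 1, 1]
r3 m[X5→φ0] = [7, 5, 7, 7]
r3 m[X5→φ1] = [7, 7, 7, 8]
r3 m[X3→φ1] = [1, 1, 1, 1]
r4 m[φ0→X9] = [42, 56, 49, 35]
r4 m[φ0→X5] = [49, 49, 49, 56]
r4 m[φ1→X5] = [7, 5, 7, 7]
r4 m[φ1→X3] = [48, 49, 56, 49]
r4 m[φ2→X9] = [9, 7, 7, 7]
r4 m[φ2→X2] = [42, 56, 49, 54]
r4 m[X9→φ0] = [9, 7, 7, 7]
r4 m[X9→φ2] = [42, 56, 49, 35]
r4 m[X2→φ2] = [1, 1, 1, 1]
r4 m[X5→φ0] = [7, 5, 7, 7]
r4 m[X5→φ1] = [49, 49, 49, 56]
r4 m[X3→φ1] = [1, 1, 1, 1]
r5 m[φ0→X9] = [42, 56, 49, 35]
r5 m[φ0→X5] = [49, 49, 49, 56]
r5 m[φ1→X5] = [7, 5, 7, 7]
r5 m[φ1→X3] = [336, 343, 392, 343]
r5 m[φ2→X9] = [9, 7, 7, 7]
r5 m[φ2→X2] = [245, 392, 336, 378]
r5 m[X9→φ0] = [9, 7, 7, 7]
r5 m[X9→φ2] = [42, 56, 49, 35]
r5 m[X2→φ2] = [1, 1, 1, 1]
r5 m[X5→φ0] = [7, 5, 7, 7]
r5 m[X5→φ1] = [49, 49, 49, 56]
r5 m[X3→φ1] = [1, 1, 1, 1]
r6 m[φ0→X9] = [42, 56, 49, 35]
r6 m[φ0→X5] = [49, 49, 49, 56]
r6 m[φ1→X5] = [7, 5, 7, 7]
r6 m[φ1→X3] = [336, 343, 392, 343]
r6 m[φ2→X9] = [9, 7, 7, 7]
r6 m[φ2→X2] = [245, 392, 336, 378]
r6 m[X9→φ0] = [9, 7, 7, 7]
r6 m[X9→φ2] = [42, 56, 49, 35]
r6 m[X2→φ2] = [1, 1, 1, 1]
r6 m[X5→φ0] = [7, 5, 7, 7]
r6 m[X5→φ1] = [49, 49, 49, 56]
r6 m[X3→φ1] = [1, 1, 1, 1]
fixed point reached at round 6
b[X9] = ⊗ incoming = [378, 392, 343, 245]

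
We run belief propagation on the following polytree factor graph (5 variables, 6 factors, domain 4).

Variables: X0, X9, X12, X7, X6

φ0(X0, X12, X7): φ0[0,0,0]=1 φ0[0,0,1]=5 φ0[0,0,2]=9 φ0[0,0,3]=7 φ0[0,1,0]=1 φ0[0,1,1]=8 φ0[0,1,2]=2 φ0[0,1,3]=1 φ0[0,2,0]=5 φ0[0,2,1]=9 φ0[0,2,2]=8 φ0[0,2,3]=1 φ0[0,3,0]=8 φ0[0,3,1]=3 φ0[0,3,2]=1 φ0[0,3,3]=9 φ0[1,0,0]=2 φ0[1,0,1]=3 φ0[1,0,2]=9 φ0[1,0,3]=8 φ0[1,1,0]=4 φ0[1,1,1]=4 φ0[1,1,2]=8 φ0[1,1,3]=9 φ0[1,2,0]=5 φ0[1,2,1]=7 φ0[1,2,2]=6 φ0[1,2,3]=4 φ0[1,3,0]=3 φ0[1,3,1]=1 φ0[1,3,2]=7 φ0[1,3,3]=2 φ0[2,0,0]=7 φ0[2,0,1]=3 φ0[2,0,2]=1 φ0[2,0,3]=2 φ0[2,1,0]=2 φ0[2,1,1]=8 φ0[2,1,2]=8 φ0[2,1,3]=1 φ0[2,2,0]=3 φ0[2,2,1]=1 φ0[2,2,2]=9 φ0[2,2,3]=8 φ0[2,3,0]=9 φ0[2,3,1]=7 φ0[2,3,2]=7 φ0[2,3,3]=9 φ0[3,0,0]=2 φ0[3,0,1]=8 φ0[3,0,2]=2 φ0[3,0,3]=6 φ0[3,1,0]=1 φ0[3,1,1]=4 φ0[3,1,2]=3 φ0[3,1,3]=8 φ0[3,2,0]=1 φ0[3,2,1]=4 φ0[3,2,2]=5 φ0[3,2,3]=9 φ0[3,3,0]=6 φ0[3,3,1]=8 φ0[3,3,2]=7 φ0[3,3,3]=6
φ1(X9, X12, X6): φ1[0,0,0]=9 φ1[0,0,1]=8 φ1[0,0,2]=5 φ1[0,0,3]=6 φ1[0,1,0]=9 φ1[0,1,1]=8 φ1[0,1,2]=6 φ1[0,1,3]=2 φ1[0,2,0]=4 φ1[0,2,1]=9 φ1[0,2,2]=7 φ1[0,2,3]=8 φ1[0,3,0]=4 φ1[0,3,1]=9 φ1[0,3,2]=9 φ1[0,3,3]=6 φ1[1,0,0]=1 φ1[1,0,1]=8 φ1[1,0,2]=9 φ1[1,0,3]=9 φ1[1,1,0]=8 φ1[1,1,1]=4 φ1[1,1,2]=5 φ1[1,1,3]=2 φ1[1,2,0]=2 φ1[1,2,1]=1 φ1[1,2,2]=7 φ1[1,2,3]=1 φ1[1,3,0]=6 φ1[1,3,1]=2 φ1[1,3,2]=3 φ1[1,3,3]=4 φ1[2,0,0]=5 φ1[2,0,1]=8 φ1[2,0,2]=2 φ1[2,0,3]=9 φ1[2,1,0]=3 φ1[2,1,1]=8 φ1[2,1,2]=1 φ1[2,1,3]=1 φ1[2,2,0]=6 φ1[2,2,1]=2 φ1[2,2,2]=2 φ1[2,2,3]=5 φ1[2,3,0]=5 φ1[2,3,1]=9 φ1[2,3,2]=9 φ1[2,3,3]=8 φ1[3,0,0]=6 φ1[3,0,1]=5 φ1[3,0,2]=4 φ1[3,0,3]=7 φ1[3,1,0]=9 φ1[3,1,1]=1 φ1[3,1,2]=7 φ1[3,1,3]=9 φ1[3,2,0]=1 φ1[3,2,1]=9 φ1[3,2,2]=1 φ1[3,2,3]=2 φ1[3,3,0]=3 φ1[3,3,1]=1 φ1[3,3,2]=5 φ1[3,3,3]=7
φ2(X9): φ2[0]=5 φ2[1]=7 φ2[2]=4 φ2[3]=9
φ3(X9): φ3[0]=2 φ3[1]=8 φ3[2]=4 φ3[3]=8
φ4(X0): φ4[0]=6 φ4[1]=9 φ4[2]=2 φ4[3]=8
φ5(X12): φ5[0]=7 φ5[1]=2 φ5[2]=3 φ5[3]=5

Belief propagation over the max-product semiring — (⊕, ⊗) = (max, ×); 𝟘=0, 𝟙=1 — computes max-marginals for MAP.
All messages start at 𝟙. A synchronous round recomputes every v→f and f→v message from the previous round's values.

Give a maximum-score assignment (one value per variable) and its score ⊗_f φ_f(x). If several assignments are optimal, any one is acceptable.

assignment: (X0=1, X9=1, X12=0, X7=2, X6=2); score = 285768

init: all messages = 𝟙 over 4 values
r1 m[φ0→X0] = [9, 9, 9, 9]
r1 m[φ0→X12] = [9, 9, 9, 9]
r1 m[φ0→X7] = [9, 9, 9, 9]
r1 m[φ1→X9] = [9, 9, 9, 9]
r1 m[φ1→X12] = [9, 9, 9, 9]
r1 m[φ1→X6] = [9, 9, 9, 9]
r1 m[φ2→X9] = [5, 7, 4, 9]
r1 m[φ3→X9] = [2, 8, 4, 8]
r1 m[φ4→X0] = [6, 9, 2, 8]
r1 m[φ5→X12] = [7, 2, 3, 5]
r1 m[X0→φ0] = [1, 1, 1, 1]
r1 m[X0→φ4] = [1, 1, 1, 1]
r1 m[X9→φ1] = [1, 1, 1, 1]
r1 m[X9→φ2] = [1, 1, 1, 1]
r1 m[X9→φ3] = [1, 1, 1, 1]
r1 m[X12→φ0] = [1, 1, 1, 1]
r1 m[X12→φ1] = [1, 1, 1, 1]
r1 m[X12→φ5] = [1, 1, 1, 1]
r1 m[X7→φ0] = [1, 1, 1, 1]
r1 m[X6→φ1] = [1, 1, 1, 1]
r2 m[φ0→X0] = [9, 9, 9, 9]
r2 m[φ0→X12] = [9, 9, 9, 9]
r2 m[φ0→X7] = [9, 9, 9, 9]
r2 m[φ1→X9] = [9, 9, 9, 9]
r2 m[φ1→X12] = [9, 9, 9, 9]
r2 m[φ1→X6] = [9, 9, 9, 9]
r2 m[φ2→X9] = [5, 7, 4, 9]
r2 m[φ3→X9] = [2, 8, 4, 8]
r2 m[φ4→X0] = [6, 9, 2, 8]
r2 m[φ5→X12] = [7, 2, 3, 5]
r2 m[X0→φ0] = [6, 9, 2, 8]
r2 m[X0→φ4] = [9, 9, 9, 9]
r2 m[X9→φ1] = [10, 56, 16, 72]
r2 m[X9→φ2] = [18, 72, 36, 72]
r2 m[X9→φ3] = [45, 63, 36, 81]
r2 m[X12→φ0] = [63, 18, 27, 45]
r2 m[X12→φ1] = [63, 18, 27, 45]
r2 m[X12→φ5] = [81, 81, 81, 81]
r2 m[X7→φ0] = [1, 1, 1, 1]
r2 m[X6→φ1] = [1, 1, 1, 1]
r3 m[φ0→X0] = [567, 567, 441, 504]
r3 m[φ0→X12] = [81, 81, 72, 64]
r3 m[φ0→X7] = [2160, 4032, 5103, 4536]
r3 m[φ1→X9] = [567, 567, 567, 441]
r3 m[φ1→X12] = [504, 648, 648, 504]
r3 m[φ1→X6] = [27216, 28224, 31752, 31752]
r3 m[φ2→X9] = [5, 7, 4, 9]
r3 m[φ3→X9] = [2, 8, 4, 8]
r3 m[φ4→X0] = [6, 9, 2, 8]
r3 m[φ5→X12] = [7, 2, 3, 5]
r3 m[X0→φ0] = [6, 9, 2, 8]
r3 m[X0→φ4] = [9, 9, 9, 9]
r3 m[X9→φ1] = [10, 56, 16, 72]
r3 m[X9→φ2] = [18, 72, 36, 72]
r3 m[X9→φ3] = [45, 63, 36, 81]
r3 m[X12→φ0] = [63, 18, 27, 45]
r3 m[X12→φ1] = [63, 18, 27, 45]
r3 m[X12→φ5] = [81, 81, 81, 81]
r3 m[X7→φ0] = [1, 1, 1, 1]
r3 m[X6→φ1] = [1, 1, 1, 1]
r4 m[φ0→X0] = [567, 567, 441, 504]
r4 m[φ0→X12] = [81, 81, 72, 64]
r4 m[φ0→X7] = [2160, 4032, 5103, 4536]
r4 m[φ1→X9] = [567, 567, 567, 441]
r4 m[φ1→X12] = [504, 648, 648, 504]
r4 m[φ1→X6] = [27216, 28224, 31752, 31752]
r4 m[φ2→X9] = [5, 7, 4, 9]
r4 m[φ3→X9] = [2, 8, 4, 8]
r4 m[φ4→X0] = [6, 9, 2, 8]
r4 m[φ5→X12] = [7, 2, 3, 5]
r4 m[X0→φ0] = [6, 9, 2, 8]
r4 m[X0→φ4] = [567, 567, 441, 504]
r4 m[X9→φ1] = [10, 56, 16, 72]
r4 m[X9→φ2] = [1134, 4536, 2268, 3528]
r4 m[X9→φ3] = [2835, 3969, 2268, 3969]
r4 m[X12→φ0] = [3528, 1296, 1944, 2520]
r4 m[X12→φ1] = [567, 162, 216, 320]
r4 m[X12→φ5] = [40824, 52488, 46656, 32256]
r4 m[X7→φ0] = [1, 1, 1, 1]
r4 m[X6→φ1] = [1, 1, 1, 1]
r5 m[φ0→X0] = [31752, 31752, 24696, 28224]
r5 m[φ0→X12] = [81, 81, 72, 64]
r5 m[φ0→X7] = [120960, 225792, 285768, 254016]
r5 m[φ1→X9] = [5103, 5103, 5103, 3969]
r5 m[φ1→X12] = [504, 648, 648, 504]
r5 m[φ1→X6] = [244944, 254016, 285768, 285768]
r5 m[φ2→X9] = [5, 7, 4, 9]
r5 m[φ3→X9] = [2, 8, 4, 8]
r5 m[φ4→X0] = [6, 9, 2, 8]
r5 m[φ5→X12] = [7, 2, 3, 5]
r5 m[X0→φ0] = [6, 9, 2, 8]
r5 m[X0→φ4] = [567, 567, 441, 504]
r5 m[X9→φ1] = [10, 56, 16, 72]
r5 m[X9→φ2] = [1134, 4536, 2268, 3528]
r5 m[X9→φ3] = [2835, 3969, 2268, 3969]
r5 m[X12→φ0] = [3528, 1296, 1944, 2520]
r5 m[X12→φ1] = [567, 162, 216, 320]
r5 m[X12→φ5] = [40824, 52488, 46656, 32256]
r5 m[X7→φ0] = [1, 1, 1, 1]
r5 m[X6→φ1] = [1, 1, 1, 1]
r6 m[φ0→X0] = [31752, 31752, 24696, 28224]
r6 m[φ0→X12] = [81, 81, 72, 64]
r6 m[φ0→X7] = [120960, 225792, 285768, 254016]
r6 m[φ1→X9] = [5103, 5103, 5103, 3969]
r6 m[φ1→X12] = [504, 648, 648, 504]
r6 m[φ1→X6] = [244944, 254016, 285768, 285768]
r6 m[φ2→X9] = [5, 7, 4, 9]
r6 m[φ3→X9] = [2, 8, 4, 8]
r6 m[φ4→X0] = [6, 9, 2, 8]
r6 m[φ5→X12] = [7, 2, 3, 5]
r6 m[X0→φ0] = [6, 9, 2, 8]
r6 m[X0→φ4] = [31752, 31752, 24696, 28224]
r6 m[X9→φ1] = [10, 56, 16, 72]
r6 m[X9→φ2] = [10206, 40824, 20412, 31752]
r6 m[X9→φ3] = [25515, 35721, 20412, 35721]
r6 m[X12→φ0] = [3528, 1296, 1944, 2520]
r6 m[X12→φ1] = [567, 162, 216, 320]
r6 m[X12→φ5] = [40824, 52488, 46656, 32256]
r6 m[X7→φ0] = [1, 1, 1, 1]
r6 m[X6→φ1] = [1, 1, 1, 1]
r7 m[φ0→X0] = [31752, 31752, 24696, 28224]
r7 m[φ0→X12] = [81, 81, 72, 64]
r7 m[φ0→X7] = [120960, 225792, 285768, 254016]
r7 m[φ1→X9] = [5103, 5103, 5103, 3969]
r7 m[φ1→X12] = [504, 648, 648, 504]
r7 m[φ1→X6] = [244944, 254016, 285768, 285768]
r7 m[φ2→X9] = [5, 7, 4, 9]
r7 m[φ3→X9] = [2, 8, 4, 8]
r7 m[φ4→X0] = [6, 9, 2, 8]
r7 m[φ5→X12] = [7, 2, 3, 5]
r7 m[X0→φ0] = [6, 9, 2, 8]
r7 m[X0→φ4] = [31752, 31752, 24696, 28224]
r7 m[X9→φ1] = [10, 56, 16, 72]
r7 m[X9→φ2] = [10206, 40824, 20412, 31752]
r7 m[X9→φ3] = [25515, 35721, 20412, 35721]
r7 m[X12→φ0] = [3528, 1296, 1944, 2520]
r7 m[X12→φ1] = [567, 162, 216, 320]
r7 m[X12→φ5] = [40824, 52488, 46656, 32256]
r7 m[X7→φ0] = [1, 1, 1, 1]
r7 m[X6→φ1] = [1, 1, 1, 1]
fixed point reached at round 7
traceback from X0: (X0=1, X9=1, X12=0, X7=2, X6=2), score=285768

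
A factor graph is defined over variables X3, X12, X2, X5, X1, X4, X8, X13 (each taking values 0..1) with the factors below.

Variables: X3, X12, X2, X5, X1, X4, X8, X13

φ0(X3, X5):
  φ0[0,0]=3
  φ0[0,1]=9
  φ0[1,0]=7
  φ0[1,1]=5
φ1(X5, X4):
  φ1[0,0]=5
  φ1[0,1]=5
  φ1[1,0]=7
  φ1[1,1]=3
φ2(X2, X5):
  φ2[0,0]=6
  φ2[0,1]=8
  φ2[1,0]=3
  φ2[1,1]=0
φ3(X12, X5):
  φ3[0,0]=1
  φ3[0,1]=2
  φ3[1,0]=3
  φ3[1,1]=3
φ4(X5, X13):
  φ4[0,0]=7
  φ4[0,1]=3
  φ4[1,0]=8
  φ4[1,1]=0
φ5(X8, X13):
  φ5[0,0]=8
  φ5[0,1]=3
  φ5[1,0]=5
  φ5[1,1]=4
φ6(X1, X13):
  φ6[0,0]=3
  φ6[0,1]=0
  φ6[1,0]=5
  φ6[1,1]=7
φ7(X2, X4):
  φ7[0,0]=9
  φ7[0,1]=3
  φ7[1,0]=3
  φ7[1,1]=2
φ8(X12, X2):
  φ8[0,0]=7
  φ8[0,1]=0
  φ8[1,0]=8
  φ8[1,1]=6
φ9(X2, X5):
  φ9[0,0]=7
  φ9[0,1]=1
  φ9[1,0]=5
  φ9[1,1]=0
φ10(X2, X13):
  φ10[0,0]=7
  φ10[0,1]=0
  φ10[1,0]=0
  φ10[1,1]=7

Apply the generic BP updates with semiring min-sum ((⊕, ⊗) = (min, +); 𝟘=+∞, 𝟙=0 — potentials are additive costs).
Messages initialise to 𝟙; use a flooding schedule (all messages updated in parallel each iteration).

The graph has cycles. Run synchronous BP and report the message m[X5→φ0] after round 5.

init: all messages = 𝟙 over 2 values
r1 m[φ0→X3] = [3, 5]
r1 m[φ0→X5] = [3, 5]
r1 m[φ1→X5] = [5, 3]
r1 m[φ1→X4] = [5, 3]
r1 m[φ2→X2] = [6, 0]
r1 m[φ2→X5] = [3, 0]
r1 m[φ3→X12] = [1, 3]
r1 m[φ3→X5] = [1, 2]
r1 m[φ4→X5] = [3, 0]
r1 m[φ4→X13] = [7, 0]
r1 m[φ5→X8] = [3, 4]
r1 m[φ5→X13] = [5, 3]
r1 m[φ6→X1] = [0, 5]
r1 m[φ6→X13] = [3, 0]
r1 m[φ7→X2] = [3, 2]
r1 m[φ7→X4] = [3, 2]
r1 m[φ8→X12] = [0, 6]
r1 m[φ8→X2] = [7, 0]
r1 m[φ9→X2] = [1, 0]
r1 m[φ9→X5] = [5, 0]
r1 m[φ10→X2] = [0, 0]
r1 m[φ10→X13] = [0, 0]
r1 m[X3→φ0] = [0, 0]
r1 m[X12→φ3] = [0, 0]
r1 m[X12→φ8] = [0, 0]
r1 m[X2→φ2] = [0, 0]
r1 m[X2→φ7] = [0, 0]
r1 m[X2→φ8] = [0, 0]
r1 m[X2→φ9] = [0, 0]
r1 m[X2→φ10] = [0, 0]
r1 m[X5→φ0] = [0, 0]
r1 m[X5→φ1] = [0, 0]
r1 m[X5→φ2] = [0, 0]
r1 m[X5→φ3] = [0, 0]
r1 m[X5→φ4] = [0, 0]
r1 m[X5→φ9] = [0, 0]
r1 m[X1→φ6] = [0, 0]
r1 m[X4→φ1] = [0, 0]
r1 m[X4→φ7] = [0, 0]
r1 m[X8→φ5] = [0, 0]
r1 m[X13→φ4] = [0, 0]
r1 m[X13→φ5] = [0, 0]
r1 m[X13→φ6] = [0, 0]
r1 m[X13→φ10] = [0, 0]
r2 m[φ0→X3] = [3, 5]
r2 m[φ0→X5] = [3, 5]
r2 m[φ1→X5] = [5, 3]
r2 m[φ1→X4] = [5, 3]
r2 m[φ2→X2] = [6, 0]
r2 m[φ2→X5] = [3, 0]
r2 m[φ3→X12] = [1, 3]
r2 m[φ3→X5] = [1, 2]
r2 m[φ4→X5] = [3, 0]
r2 m[φ4→X13] = [7, 0]
r2 m[φ5→X8] = [3, 4]
r2 m[φ5→X13] = [5, 3]
r2 m[φ6→X1] = [0, 5]
r2 m[φ6→X13] = [3, 0]
r2 m[φ7→X2] = [3, 2]
r2 m[φ7→X4] = [3, 2]
r2 m[φ8→X12] = [0, 6]
r2 m[φ8→X2] = [7, 0]
r2 m[φ9→X2] = [1, 0]
r2 m[φ9→X5] = [5, 0]
r2 m[φ10→X2] = [0, 0]
r2 m[φ10→X13] = [0, 0]
r2 m[X3→φ0] = [0, 0]
r2 m[X12→φ3] = [0, 6]
r2 m[X12→φ8] = [1, 3]
r2 m[X2→φ2] = [11, 2]
r2 m[X2→φ7] = [14, 0]
r2 m[X2→φ8] = [10, 2]
r2 m[X2→φ9] = [16, 2]
r2 m[X2→φ10] = [17, 2]
r2 m[X5→φ0] = [17, 5]
r2 m[X5→φ1] = [15, 7]
r2 m[X5→φ2] = [17, 10]
r2 m[X5→φ3] = [19, 8]
r2 m[X5→φ4] = [17, 10]
r2 m[X5→φ9] = [15, 10]
r2 m[X1→φ6] = [0, 0]
r2 m[X4→φ1] = [3, 2]
r2 m[X4→φ7] = [5, 3]
r2 m[X8→φ5] = [0, 0]
r2 m[X13→φ4] = [8, 3]
r2 m[X13→φ5] = [10, 0]
r2 m[X13→φ6] = [12, 3]
r2 m[X13→φ10] = [15, 3]
r3 m[φ0→X3] = [14, 10]
r3 m[φ0→X5] = [3, 5]
r3 m[φ1→X5] = [7, 5]
r3 m[φ1→X4] = [14, 10]
r3 m[φ2→X2] = [18, 10]
r3 m[φ2→X5] = [5, 2]
r3 m[φ3→X12] = [10, 11]
r3 m[φ3→X5] = [1, 2]
r3 m[φ4→X5] = [6, 3]
r3 m[φ4→X13] = [18, 10]
r3 m[φ5→X8] = [3, 4]
r3 m[φ5→X13] = [5, 3]
r3 m[φ6→X1] = [3, 10]
r3 m[φ6→X13] = [3, 0]
r3 m[φ7→X2] = [6, 5]
r3 m[φ7→X4] = [3, 2]
r3 m[φ8→X12] = [2, 8]
r3 m[φ8→X2] = [8, 1]
r3 m[φ9→X2] = [11, 10]
r3 m[φ9→X5] = [7, 2]
r3 m[φ10→X2] = [3, 10]
r3 m[φ10→X13] = [2, 9]
r3 m[X3→φ0] = [0, 0]
r3 m[X12→φ3] = [0, 6]
r3 m[X12→φ8] = [1, 3]
r3 m[X2→φ2] = [11, 2]
r3 m[X2→φ7] = [14, 0]
r3 m[X2→φ8] = [10, 2]
r3 m[X2→φ9] = [16, 2]
r3 m[X2→φ10] = [17, 2]
r3 m[X5→φ0] = [17, 5]
r3 m[X5→φ1] = [15, 7]
r3 m[X5→φ2] = [17, 10]
r3 m[X5→φ3] = [19, 8]
r3 m[X5→φ4] = [17, 10]
r3 m[X5→φ9] = [15, 10]
r3 m[X1→φ6] = [0, 0]
r3 m[X4→φ1] = [3, 2]
r3 m[X4→φ7] = [5, 3]
r3 m[X8→φ5] = [0, 0]
r3 m[X13→φ4] = [8, 3]
r3 m[X13→φ5] = [10, 0]
r3 m[X13→φ6] = [12, 3]
r3 m[X13→φ10] = [15, 3]
r4 m[φ0→X3] = [14, 10]
r4 m[φ0→X5] = [3, 5]
r4 m[φ1→X5] = [7, 5]
r4 m[φ1→X4] = [14, 10]
r4 m[φ2→X2] = [18, 10]
r4 m[φ2→X5] = [5, 2]
r4 m[φ3→X12] = [10, 11]
r4 m[φ3→X5] = [1, 2]
r4 m[φ4→X5] = [6, 3]
r4 m[φ4→X13] = [18, 10]
r4 m[φ5→X8] = [3, 4]
r4 m[φ5→X13] = [5, 3]
r4 m[φ6→X1] = [3, 10]
r4 m[φ6→X13] = [3, 0]
r4 m[φ7→X2] = [6, 5]
r4 m[φ7→X4] = [3, 2]
r4 m[φ8→X12] = [2, 8]
r4 m[φ8→X2] = [8, 1]
r4 m[φ9→X2] = [11, 10]
r4 m[φ9→X5] = [7, 2]
r4 m[φ10→X2] = [3, 10]
r4 m[φ10→X13] = [2, 9]
r4 m[X3→φ0] = [0, 0]
r4 m[X12→φ3] = [2, 8]
r4 m[X12→φ8] = [10, 11]
r4 m[X2→φ2] = [28, 26]
r4 m[X2→φ7] = [40, 31]
r4 m[X2→φ8] = [38, 35]
r4 m[X2→φ9] = [35, 26]
r4 m[X2→φ10] = [43, 26]
r4 m[X5→φ0] = [26, 14]
r4 m[X5→φ1] = [22, 14]
r4 m[X5→φ2] = [24, 17]
r4 m[X5→φ3] = [28, 17]
r4 m[X5→φ4] = [23, 16]
r4 m[X5→φ9] = [22, 17]
r4 m[X1→φ6] = [0, 0]
r4 m[X4→φ1] = [3, 2]
r4 m[X4→φ7] = [14, 10]
r4 m[X8→φ5] = [0, 0]
r4 m[X13→φ4] = [10, 12]
r4 m[X13→φ5] = [23, 19]
r4 m[X13→φ6] = [25, 22]
r4 m[X13→φ10] = [26, 13]
r5 m[φ0→X3] = [23, 19]
r5 m[φ0→X5] = [3, 5]
r5 m[φ1→X5] = [7, 5]
r5 m[φ1→X4] = [21, 17]
r5 m[φ2→X2] = [25, 17]
r5 m[φ2→X5] = [29, 26]
r5 m[φ3→X12] = [19, 20]
r5 m[φ3→X5] = [3, 4]
r5 m[φ4→X5] = [15, 12]
r5 m[φ4→X13] = [24, 16]
r5 m[φ5→X8] = [22, 23]
r5 m[φ5→X13] = [5, 3]
r5 m[φ6→X1] = [22, 29]
r5 m[φ6→X13] = [3, 0]
r5 m[φ7→X2] = [13, 12]
r5 m[φ7→X4] = [34, 33]
r5 m[φ8→X12] = [35, 41]
r5 m[φ8→X2] = [17, 10]
r5 m[φ9→X2] = [18, 17]
r5 m[φ9→X5] = [31, 26]
r5 m[φ10→X2] = [13, 20]
r5 m[φ10→X13] = [26, 33]
r5 m[X3→φ0] = [0, 0]
r5 m[X12→φ3] = [2, 8]
r5 m[X12→φ8] = [10, 11]
r5 m[X2→φ2] = [28, 26]
r5 m[X2→φ7] = [40, 31]
r5 m[X2→φ8] = [38, 35]
r5 m[X2→φ9] = [35, 26]
r5 m[X2→φ10] = [43, 26]
r5 m[X5→φ0] = [26, 14]
r5 m[X5→φ1] = [22, 14]
r5 m[X5→φ2] = [24, 17]
r5 m[X5→φ3] = [28, 17]
r5 m[X5→φ4] = [23, 16]
r5 m[X5→φ9] = [22, 17]
r5 m[X1→φ6] = [0, 0]
r5 m[X4→φ1] = [3, 2]
r5 m[X4→φ7] = [14, 10]
r5 m[X8→φ5] = [0, 0]
r5 m[X13→φ4] = [10, 12]
r5 m[X13→φ5] = [23, 19]
r5 m[X13→φ6] = [25, 22]
r5 m[X13→φ10] = [26, 13]

message @ round 5 = [26, 14]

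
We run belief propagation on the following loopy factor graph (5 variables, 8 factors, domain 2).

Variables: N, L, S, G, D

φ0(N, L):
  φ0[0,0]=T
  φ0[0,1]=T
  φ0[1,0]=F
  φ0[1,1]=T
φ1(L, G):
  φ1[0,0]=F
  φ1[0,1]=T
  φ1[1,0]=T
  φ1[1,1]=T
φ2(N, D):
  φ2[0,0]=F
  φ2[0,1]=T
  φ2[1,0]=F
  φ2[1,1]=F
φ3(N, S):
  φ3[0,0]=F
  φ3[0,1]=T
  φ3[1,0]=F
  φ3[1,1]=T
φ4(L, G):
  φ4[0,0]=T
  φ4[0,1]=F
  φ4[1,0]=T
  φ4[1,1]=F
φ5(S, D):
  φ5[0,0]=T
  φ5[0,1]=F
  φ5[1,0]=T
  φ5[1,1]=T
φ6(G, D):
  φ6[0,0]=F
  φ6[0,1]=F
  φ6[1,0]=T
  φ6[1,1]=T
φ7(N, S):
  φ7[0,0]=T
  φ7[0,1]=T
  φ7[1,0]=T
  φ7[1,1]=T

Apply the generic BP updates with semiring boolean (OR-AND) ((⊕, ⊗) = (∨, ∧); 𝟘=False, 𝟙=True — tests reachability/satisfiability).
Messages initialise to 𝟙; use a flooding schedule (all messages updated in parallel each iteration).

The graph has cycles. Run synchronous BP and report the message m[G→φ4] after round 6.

message @ round 6 = [F, F]

init: all messages = 𝟙 over 2 values
r1 m[φ0→N] = [T, T]
r1 m[φ0→L] = [T, T]
r1 m[φ1→L] = [T, T]
r1 m[φ1→G] = [T, T]
r1 m[φ2→N] = [T, F]
r1 m[φ2→D] = [F, T]
r1 m[φ3→N] = [T, T]
r1 m[φ3→S] = [F, T]
r1 m[φ4→L] = [T, T]
r1 m[φ4→G] = [T, F]
r1 m[φ5→S] = [T, T]
r1 m[φ5→D] = [T, T]
r1 m[φ6→G] = [F, T]
r1 m[φ6→D] = [T, T]
r1 m[φ7→N] = [T, T]
r1 m[φ7→S] = [T, T]
r1 m[N→φ0] = [T, T]
r1 m[N→φ2] = [T, T]
r1 m[N→φ3] = [T, T]
r1 m[N→φ7] = [T, T]
r1 m[L→φ0] = [T, T]
r1 m[L→φ1] = [T, T]
r1 m[L→φ4] = [T, T]
r1 m[S→φ3] = [T, T]
r1 m[S→φ5] = [T, T]
r1 m[S→φ7] = [T, T]
r1 m[G→φ1] = [T, T]
r1 m[G→φ4] = [T, T]
r1 m[G→φ6] = [T, T]
r1 m[D→φ2] = [T, T]
r1 m[D→φ5] = [T, T]
r1 m[D→φ6] = [T, T]
r2 m[φ0→N] = [T, T]
r2 m[φ0→L] = [T, T]
r2 m[φ1→L] = [T, T]
r2 m[φ1→G] = [T, T]
r2 m[φ2→N] = [T, F]
r2 m[φ2→D] = [F, T]
r2 m[φ3→N] = [T, T]
r2 m[φ3→S] = [F, T]
r2 m[φ4→L] = [T, T]
r2 m[φ4→G] = [T, F]
r2 m[φ5→S] = [T, T]
r2 m[φ5→D] = [T, T]
r2 m[φ6→G] = [F, T]
r2 m[φ6→D] = [T, T]
r2 m[φ7→N] = [T, T]
r2 m[φ7→S] = [T, T]
r2 m[N→φ0] = [T, F]
r2 m[N→φ2] = [T, T]
r2 m[N→φ3] = [T, F]
r2 m[N→φ7] = [T, F]
r2 m[L→φ0] = [T, T]
r2 m[L→φ1] = [T, T]
r2 m[L→φ4] = [T, T]
r2 m[S→φ3] = [T, T]
r2 m[S→φ5] = [F, T]
r2 m[S→φ7] = [F, T]
r2 m[G→φ1] = [F, F]
r2 m[G→φ4] = [F, T]
r2 m[G→φ6] = [T, F]
r2 m[D→φ2] = [T, T]
r2 m[D→φ5] = [F, T]
r2 m[D→φ6] = [F, T]
r3 m[φ0→N] = [T, T]
r3 m[φ0→L] = [T, T]
r3 m[φ1→L] = [F, F]
r3 m[φ1→G] = [T, T]
r3 m[φ2→N] = [T, F]
r3 m[φ2→D] = [F, T]
r3 m[φ3→N] = [T, T]
r3 m[φ3→S] = [F, T]
r3 m[φ4→L] = [F, F]
r3 m[φ4→G] = [T, F]
r3 m[φ5→S] = [F, T]
r3 m[φ5→D] = [T, T]
r3 m[φ6→G] = [F, T]
r3 m[φ6→D] = [F, F]
r3 m[φ7→N] = [T, T]
r3 m[φ7→S] = [T, T]
r3 m[N→φ0] = [T, F]
r3 m[N→φ2] = [T, T]
r3 m[N→φ3] = [T, F]
r3 m[N→φ7] = [T, F]
r3 m[L→φ0] = [T, T]
r3 m[L→φ1] = [T, T]
r3 m[L→φ4] = [T, T]
r3 m[S→φ3] = [T, T]
r3 m[S→φ5] = [F, T]
r3 m[S→φ7] = [F, T]
r3 m[G→φ1] = [F, F]
r3 m[G→φ4] = [F, T]
r3 m[G→φ6] = [T, F]
r3 m[D→φ2] = [T, T]
r3 m[D→φ5] = [F, T]
r3 m[D→φ6] = [F, T]
r4 m[φ0→N] = [T, T]
r4 m[φ0→L] = [T, T]
r4 m[φ1→L] = [F, F]
r4 m[φ1→G] = [T, T]
r4 m[φ2→N] = [T, F]
r4 m[φ2→D] = [F, T]
r4 m[φ3→N] = [T, T]
r4 m[φ3→S] = [F, T]
r4 m[φ4→L] = [F, F]
r4 m[φ4→G] = [T, F]
r4 m[φ5→S] = [F, T]
r4 m[φ5→D] = [T, T]
r4 m[φ6→G] = [F, T]
r4 m[φ6→D] = [F, F]
r4 m[φ7→N] = [T, T]
r4 m[φ7→S] = [T, T]
r4 m[N→φ0] = [T, F]
r4 m[N→φ2] = [T, T]
r4 m[N→φ3] = [T, F]
r4 m[N→φ7] = [T, F]
r4 m[L→φ0] = [F, F]
r4 m[L→φ1] = [F, F]
r4 m[L→φ4] = [F, F]
r4 m[S→φ3] = [F, T]
r4 m[S→φ5] = [F, T]
r4 m[S→φ7] = [F, T]
r4 m[G→φ1] = [F, F]
r4 m[G→φ4] = [F, T]
r4 m[G→φ6] = [T, F]
r4 m[D→φ2] = [F, F]
r4 m[D→φ5] = [F, F]
r4 m[D→φ6] = [F, T]
r5 m[φ0→N] = [F, F]
r5 m[φ0→L] = [T, T]
r5 m[φ1→L] = [F, F]
r5 m[φ1→G] = [F, F]
r5 m[φ2→N] = [F, F]
r5 m[φ2→D] = [F, T]
r5 m[φ3→N] = [T, T]
r5 m[φ3→S] = [F, T]
r5 m[φ4→L] = [F, F]
r5 m[φ4→G] = [F, F]
r5 m[φ5→S] = [F, F]
r5 m[φ5→D] = [T, T]
r5 m[φ6→G] = [F, T]
r5 m[φ6→D] = [F, F]
r5 m[φ7→N] = [T, T]
r5 m[φ7→S] = [T, T]
r5 m[N→φ0] = [T, F]
r5 m[N→φ2] = [T, T]
r5 m[N→φ3] = [T, F]
r5 m[N→φ7] = [T, F]
r5 m[L→φ0] = [F, F]
r5 m[L→φ1] = [F, F]
r5 m[L→φ4] = [F, F]
r5 m[S→φ3] = [F, T]
r5 m[S→φ5] = [F, T]
r5 m[S→φ7] = [F, T]
r5 m[G→φ1] = [F, F]
r5 m[G→φ4] = [F, T]
r5 m[G→φ6] = [T, F]
r5 m[D→φ2] = [F, F]
r5 m[D→φ5] = [F, F]
r5 m[D→φ6] = [F, T]
r6 m[φ0→N] = [F, F]
r6 m[φ0→L] = [T, T]
r6 m[φ1→L] = [F, F]
r6 m[φ1→G] = [F, F]
r6 m[φ2→N] = [F, F]
r6 m[φ2→D] = [F, T]
r6 m[φ3→N] = [T, T]
r6 m[φ3→S] = [F, T]
r6 m[φ4→L] = [F, F]
r6 m[φ4→G] = [F, F]
r6 m[φ5→S] = [F, F]
r6 m[φ5→D] = [T, T]
r6 m[φ6→G] = [F, T]
r6 m[φ6→D] = [F, F]
r6 m[φ7→N] = [T, T]
r6 m[φ7→S] = [T, T]
r6 m[N→φ0] = [F, F]
r6 m[N→φ2] = [F, F]
r6 m[N→φ3] = [F, F]
r6 m[N→φ7] = [F, F]
r6 m[L→φ0] = [F, F]
r6 m[L→φ1] = [F, F]
r6 m[L→φ4] = [F, F]
r6 m[S→φ3] = [F, F]
r6 m[S→φ5] = [F, T]
r6 m[S→φ7] = [F, F]
r6 m[G→φ1] = [F, F]
r6 m[G→φ4] = [F, F]
r6 m[G→φ6] = [F, F]
r6 m[D→φ2] = [F, F]
r6 m[D→φ5] = [F, F]
r6 m[D→φ6] = [F, T]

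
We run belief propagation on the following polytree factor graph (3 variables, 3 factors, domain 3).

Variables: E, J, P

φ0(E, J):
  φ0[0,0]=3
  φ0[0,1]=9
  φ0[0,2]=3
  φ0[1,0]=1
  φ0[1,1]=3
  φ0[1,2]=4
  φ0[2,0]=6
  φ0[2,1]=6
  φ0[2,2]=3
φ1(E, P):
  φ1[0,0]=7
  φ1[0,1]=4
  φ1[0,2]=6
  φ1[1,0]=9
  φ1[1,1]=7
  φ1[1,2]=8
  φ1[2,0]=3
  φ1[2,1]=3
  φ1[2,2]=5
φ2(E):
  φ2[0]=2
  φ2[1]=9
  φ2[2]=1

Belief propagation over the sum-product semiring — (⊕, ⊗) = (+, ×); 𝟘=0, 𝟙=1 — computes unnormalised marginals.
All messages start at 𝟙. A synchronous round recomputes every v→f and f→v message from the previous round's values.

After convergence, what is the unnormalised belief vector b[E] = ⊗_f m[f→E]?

init: all messages = 𝟙 over 3 values
r1 m[φ0→E] = [15, 8, 15]
r1 m[φ0→J] = [10, 18, 10]
r1 m[φ1→E] = [17, 24, 11]
r1 m[φ1→P] = [19, 14, 19]
r1 m[φ2→E] = [2, 9, 1]
r1 m[E→φ0] = [1, 1, 1]
r1 m[E→φ1] = [1, 1, 1]
r1 m[E→φ2] = [1, 1, 1]
r1 m[J→φ0] = [1, 1, 1]
r1 m[P→φ1] = [1, 1, 1]
r2 m[φ0→E] = [15, 8, 15]
r2 m[φ0→J] = [10, 18, 10]
r2 m[φ1→E] = [17, 24, 11]
r2 m[φ1→P] = [19, 14, 19]
r2 m[φ2→E] = [2, 9, 1]
r2 m[E→φ0] = [34, 216, 11]
r2 m[E→φ1] = [30, 72, 15]
r2 m[E→φ2] = [255, 192, 165]
r2 m[J→φ0] = [1, 1, 1]
r2 m[P→φ1] = [1, 1, 1]
r3 m[φ0→E] = [15, 8, 15]
r3 m[φ0→J] = [384, 1020, 999]
r3 m[φ1→E] = [17, 24, 11]
r3 m[φ1→P] = [903, 669, 831]
r3 m[φ2→E] = [2, 9, 1]
r3 m[E→φ0] = [34, 216, 11]
r3 m[E→φ1] = [30, 72, 15]
r3 m[E→φ2] = [255, 192, 165]
r3 m[J→φ0] = [1, 1, 1]
r3 m[P→φ1] = [1, 1, 1]
r4 m[φ0→E] = [15, 8, 15]
r4 m[φ0→J] = [384, 1020, 999]
r4 m[φ1→E] = [17, 24, 11]
r4 m[φ1→P] = [903, 669, 831]
r4 m[φ2→E] = [2, 9, 1]
r4 m[E→φ0] = [34, 216, 11]
r4 m[E→φ1] = [30, 72, 15]
r4 m[E→φ2] = [255, 192, 165]
r4 m[J→φ0] = [1, 1, 1]
r4 m[P→φ1] = [1, 1, 1]
fixed point reached at round 4
b[E] = ⊗ incoming = [510, 1728, 165]

b[E] = [510, 1728, 165]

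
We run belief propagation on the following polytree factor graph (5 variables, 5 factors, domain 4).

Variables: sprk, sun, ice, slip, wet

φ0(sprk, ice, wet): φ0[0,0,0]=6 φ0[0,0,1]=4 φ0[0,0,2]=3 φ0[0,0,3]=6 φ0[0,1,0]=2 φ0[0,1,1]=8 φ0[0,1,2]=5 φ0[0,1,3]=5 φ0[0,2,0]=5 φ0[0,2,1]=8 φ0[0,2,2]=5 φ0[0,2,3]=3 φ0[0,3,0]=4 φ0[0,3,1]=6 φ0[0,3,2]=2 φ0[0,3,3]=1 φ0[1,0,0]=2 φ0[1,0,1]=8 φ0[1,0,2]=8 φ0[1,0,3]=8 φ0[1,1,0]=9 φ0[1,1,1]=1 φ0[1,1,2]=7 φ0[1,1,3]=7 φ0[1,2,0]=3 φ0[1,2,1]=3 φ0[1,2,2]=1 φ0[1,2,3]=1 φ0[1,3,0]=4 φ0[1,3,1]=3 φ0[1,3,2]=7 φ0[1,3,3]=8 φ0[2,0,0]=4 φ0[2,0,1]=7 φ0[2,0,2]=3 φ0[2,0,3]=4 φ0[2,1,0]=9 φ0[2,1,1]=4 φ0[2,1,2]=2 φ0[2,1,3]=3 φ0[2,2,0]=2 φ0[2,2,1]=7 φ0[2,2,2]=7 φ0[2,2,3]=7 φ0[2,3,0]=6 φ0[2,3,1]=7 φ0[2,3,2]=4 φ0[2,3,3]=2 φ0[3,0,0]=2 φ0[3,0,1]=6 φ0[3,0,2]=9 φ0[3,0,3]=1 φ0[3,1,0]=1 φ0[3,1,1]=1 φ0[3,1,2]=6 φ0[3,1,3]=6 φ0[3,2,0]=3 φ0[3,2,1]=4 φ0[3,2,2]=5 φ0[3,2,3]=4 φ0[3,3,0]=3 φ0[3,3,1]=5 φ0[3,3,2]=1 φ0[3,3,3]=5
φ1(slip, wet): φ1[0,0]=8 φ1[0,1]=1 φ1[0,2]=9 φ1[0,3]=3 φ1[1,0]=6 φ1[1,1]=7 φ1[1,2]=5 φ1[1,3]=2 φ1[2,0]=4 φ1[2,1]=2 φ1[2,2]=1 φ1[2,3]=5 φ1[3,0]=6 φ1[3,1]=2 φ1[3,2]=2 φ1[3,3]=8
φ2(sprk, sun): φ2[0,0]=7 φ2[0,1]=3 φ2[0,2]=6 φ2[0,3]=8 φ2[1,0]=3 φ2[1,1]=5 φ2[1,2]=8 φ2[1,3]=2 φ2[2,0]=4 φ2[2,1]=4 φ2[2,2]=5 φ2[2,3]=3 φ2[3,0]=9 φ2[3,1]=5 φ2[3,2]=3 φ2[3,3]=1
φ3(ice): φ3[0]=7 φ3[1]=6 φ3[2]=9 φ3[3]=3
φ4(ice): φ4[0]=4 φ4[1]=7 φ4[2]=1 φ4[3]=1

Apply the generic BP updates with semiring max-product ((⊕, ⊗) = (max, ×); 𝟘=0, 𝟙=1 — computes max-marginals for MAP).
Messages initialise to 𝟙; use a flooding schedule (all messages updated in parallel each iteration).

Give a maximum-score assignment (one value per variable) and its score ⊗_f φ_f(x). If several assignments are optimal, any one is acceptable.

assignment: (sprk=1, sun=2, ice=1, slip=0, wet=0); score = 24192

init: all messages = 𝟙 over 4 values
r1 m[φ0→sprk] = [8, 9, 9, 9]
r1 m[φ0→ice] = [9, 9, 8, 8]
r1 m[φ0→wet] = [9, 8, 9, 8]
r1 m[φ1→slip] = [9, 7, 5, 8]
r1 m[φ1→wet] = [8, 7, 9, 8]
r1 m[φ2→sprk] = [8, 8, 5, 9]
r1 m[φ2→sun] = [9, 5, 8, 8]
r1 m[φ3→ice] = [7, 6, 9, 3]
r1 m[φ4→ice] = [4, 7, 1, 1]
r1 m[sprk→φ0] = [1, 1, 1, 1]
r1 m[sprk→φ2] = [1, 1, 1, 1]
r1 m[sun→φ2] = [1, 1, 1, 1]
r1 m[ice→φ0] = [1, 1, 1, 1]
r1 m[ice→φ3] = [1, 1, 1, 1]
r1 m[ice→φ4] = [1, 1, 1, 1]
r1 m[slip→φ1] = [1, 1, 1, 1]
r1 m[wet→φ0] = [1, 1, 1, 1]
r1 m[wet→φ1] = [1, 1, 1, 1]
r2 m[φ0→sprk] = [8, 9, 9, 9]
r2 m[φ0→ice] = [9, 9, 8, 8]
r2 m[φ0→wet] = [9, 8, 9, 8]
r2 m[φ1→slip] = [9, 7, 5, 8]
r2 m[φ1→wet] = [8, 7, 9, 8]
r2 m[φ2→sprk] = [8, 8, 5, 9]
r2 m[φ2→sun] = [9, 5, 8, 8]
r2 m[φ3→ice] = [7, 6, 9, 3]
r2 m[φ4→ice] = [4, 7, 1, 1]
r2 m[sprk→φ0] = [8, 8, 5, 9]
r2 m[sprk→φ2] = [8, 9, 9, 9]
r2 m[sun→φ2] = [1, 1, 1, 1]
r2 m[ice→φ0] = [28, 42, 9, 3]
r2 m[ice→φ3] = [36, 63, 8, 8]
r2 m[ice→φ4] = [63, 54, 72, 24]
r2 m[slip→φ1] = [1, 1, 1, 1]
r2 m[wet→φ0] = [8, 7, 9, 8]
r2 m[wet→φ1] = [9, 8, 9, 8]
r3 m[φ0→sprk] = [2352, 3024, 3024, 2268]
r3 m[φ0→ice] = [729, 576, 448, 512]
r3 m[φ0→wet] = [3024, 2688, 2352, 2352]
r3 m[φ1→slip] = [81, 56, 40, 64]
r3 m[φ1→wet] = [8, 7, 9, 8]
r3 m[φ2→sprk] = [8, 8, 5, 9]
r3 m[φ2→sun] = [81, 45, 72, 64]
r3 m[φ3→ice] = [7, 6, 9, 3]
r3 m[φ4→ice] = [4, 7, 1, 1]
r3 m[sprk→φ0] = [8, 8, 5, 9]
r3 m[sprk→φ2] = [8, 9, 9, 9]
r3 m[sun→φ2] = [1, 1, 1, 1]
r3 m[ice→φ0] = [28, 42, 9, 3]
r3 m[ice→φ3] = [36, 63, 8, 8]
r3 m[ice→φ4] = [63, 54, 72, 24]
r3 m[slip→φ1] = [1, 1, 1, 1]
r3 m[wet→φ0] = [8, 7, 9, 8]
r3 m[wet→φ1] = [9, 8, 9, 8]
r4 m[φ0→sprk] = [2352, 3024, 3024, 2268]
r4 m[φ0→ice] = [729, 576, 448, 512]
r4 m[φ0→wet] = [3024, 2688, 2352, 2352]
r4 m[φ1→slip] = [81, 56, 40, 64]
r4 m[φ1→wet] = [8, 7, 9, 8]
r4 m[φ2→sprk] = [8, 8, 5, 9]
r4 m[φ2→sun] = [81, 45, 72, 64]
r4 m[φ3→ice] = [7, 6, 9, 3]
r4 m[φ4→ice] = [4, 7, 1, 1]
r4 m[sprk→φ0] = [8, 8, 5, 9]
r4 m[sprk→φ2] = [2352, 3024, 3024, 2268]
r4 m[sun→φ2] = [1, 1, 1, 1]
r4 m[ice→φ0] = [28, 42, 9, 3]
r4 m[ice→φ3] = [2916, 4032, 448, 512]
r4 m[ice→φ4] = [5103, 3456, 4032, 1536]
r4 m[slip→φ1] = [1, 1, 1, 1]
r4 m[wet→φ0] = [8, 7, 9, 8]
r4 m[wet→φ1] = [3024, 2688, 2352, 2352]
r5 m[φ0→sprk] = [2352, 3024, 3024, 2268]
r5 m[φ0→ice] = [729, 576, 448, 512]
r5 m[φ0→wet] = [3024, 2688, 2352, 2352]
r5 m[φ1→slip] = [24192, 18816, 12096, 18816]
r5 m[φ1→wet] = [8, 7, 9, 8]
r5 m[φ2→sprk] = [8, 8, 5, 9]
r5 m[φ2→sun] = [20412, 15120, 24192, 18816]
r5 m[φ3→ice] = [7, 6, 9, 3]
r5 m[φ4→ice] = [4, 7, 1, 1]
r5 m[sprk→φ0] = [8, 8, 5, 9]
r5 m[sprk→φ2] = [2352, 3024, 3024, 2268]
r5 m[sun→φ2] = [1, 1, 1, 1]
r5 m[ice→φ0] = [28, 42, 9, 3]
r5 m[ice→φ3] = [2916, 4032, 448, 512]
r5 m[ice→φ4] = [5103, 3456, 4032, 1536]
r5 m[slip→φ1] = [1, 1, 1, 1]
r5 m[wet→φ0] = [8, 7, 9, 8]
r5 m[wet→φ1] = [3024, 2688, 2352, 2352]
r6 m[φ0→sprk] = [2352, 3024, 3024, 2268]
r6 m[φ0→ice] = [729, 576, 448, 512]
r6 m[φ0→wet] = [3024, 2688, 2352, 2352]
r6 m[φ1→slip] = [24192, 18816, 12096, 18816]
r6 m[φ1→wet] = [8, 7, 9, 8]
r6 m[φ2→sprk] = [8, 8, 5, 9]
r6 m[φ2→sun] = [20412, 15120, 24192, 18816]
r6 m[φ3→ice] = [7, 6, 9, 3]
r6 m[φ4→ice] = [4, 7, 1, 1]
r6 m[sprk→φ0] = [8, 8, 5, 9]
r6 m[sprk→φ2] = [2352, 3024, 3024, 2268]
r6 m[sun→φ2] = [1, 1, 1, 1]
r6 m[ice→φ0] = [28, 42, 9, 3]
r6 m[ice→φ3] = [2916, 4032, 448, 512]
r6 m[ice→φ4] = [5103, 3456, 4032, 1536]
r6 m[slip→φ1] = [1, 1, 1, 1]
r6 m[wet→φ0] = [8, 7, 9, 8]
r6 m[wet→φ1] = [3024, 2688, 2352, 2352]
fixed point reached at round 6
traceback from sprk: (sprk=1, sun=2, ice=1, slip=0, wet=0), score=24192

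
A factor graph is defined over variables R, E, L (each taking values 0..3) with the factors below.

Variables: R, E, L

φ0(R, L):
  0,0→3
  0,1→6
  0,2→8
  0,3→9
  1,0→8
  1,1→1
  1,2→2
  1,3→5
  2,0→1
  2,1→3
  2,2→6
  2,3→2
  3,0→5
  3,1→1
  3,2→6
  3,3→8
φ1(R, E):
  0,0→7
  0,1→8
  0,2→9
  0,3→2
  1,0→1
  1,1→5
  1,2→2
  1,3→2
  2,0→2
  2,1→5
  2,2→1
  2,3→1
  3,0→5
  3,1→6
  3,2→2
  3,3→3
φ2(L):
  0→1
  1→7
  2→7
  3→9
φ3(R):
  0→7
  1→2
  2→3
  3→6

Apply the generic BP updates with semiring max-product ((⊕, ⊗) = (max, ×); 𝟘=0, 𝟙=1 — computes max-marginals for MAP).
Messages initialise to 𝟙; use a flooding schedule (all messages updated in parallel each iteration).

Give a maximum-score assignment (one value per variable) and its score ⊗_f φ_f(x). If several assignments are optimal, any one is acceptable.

init: all messages = 𝟙 over 4 values
r1 m[φ0→R] = [9, 8, 6, 8]
r1 m[φ0→L] = [8, 6, 8, 9]
r1 m[φ1→R] = [9, 5, 5, 6]
r1 m[φ1→E] = [7, 8, 9, 3]
r1 m[φ2→L] = [1, 7, 7, 9]
r1 m[φ3→R] = [7, 2, 3, 6]
r1 m[R→φ0] = [1, 1, 1, 1]
r1 m[R→φ1] = [1, 1, 1, 1]
r1 m[R→φ3] = [1, 1, 1, 1]
r1 m[E→φ1] = [1, 1, 1, 1]
r1 m[L→φ0] = [1, 1, 1, 1]
r1 m[L→φ2] = [1, 1, 1, 1]
r2 m[φ0→R] = [9, 8, 6, 8]
r2 m[φ0→L] = [8, 6, 8, 9]
r2 m[φ1→R] = [9, 5, 5, 6]
r2 m[φ1→E] = [7, 8, 9, 3]
r2 m[φ2→L] = [1, 7, 7, 9]
r2 m[φ3→R] = [7, 2, 3, 6]
r2 m[R→φ0] = [63, 10, 15, 36]
r2 m[R→φ1] = [63, 16, 18, 48]
r2 m[R→φ3] = [81, 40, 30, 48]
r2 m[E→φ1] = [1, 1, 1, 1]
r2 m[L→φ0] = [1, 7, 7, 9]
r2 m[L→φ2] = [8, 6, 8, 9]
r3 m[φ0→R] = [81, 45, 42, 72]
r3 m[φ0→L] = [189, 378, 504, 567]
r3 m[φ1→R] = [9, 5, 5, 6]
r3 m[φ1→E] = [441, 504, 567, 144]
r3 m[φ2→L] = [1, 7, 7, 9]
r3 m[φ3→R] = [7, 2, 3, 6]
r3 m[R→φ0] = [63, 10, 15, 36]
r3 m[R→φ1] = [63, 16, 18, 48]
r3 m[R→φ3] = [81, 40, 30, 48]
r3 m[E→φ1] = [1, 1, 1, 1]
r3 m[L→φ0] = [1, 7, 7, 9]
r3 m[L→φ2] = [8, 6, 8, 9]
r4 m[φ0→R] = [81, 45, 42, 72]
r4 m[φ0→L] = [189, 378, 504, 567]
r4 m[φ1→R] = [9, 5, 5, 6]
r4 m[φ1→E] = [441, 504, 567, 144]
r4 m[φ2→L] = [1, 7, 7, 9]
r4 m[φ3→R] = [7, 2, 3, 6]
r4 m[R→φ0] = [63, 10, 15, 36]
r4 m[R→φ1] = [567, 90, 126, 432]
r4 m[R→φ3] = [729, 225, 210, 432]
r4 m[E→φ1] = [1, 1, 1, 1]
r4 m[L→φ0] = [1, 7, 7, 9]
r4 m[L→φ2] = [189, 378, 504, 567]
r5 m[φ0→R] = [81, 45, 42, 72]
r5 m[φ0→L] = [189, 378, 504, 567]
r5 m[φ1→R] = [9, 5, 5, 6]
r5 m[φ1→E] = [3969, 4536, 5103, 1296]
r5 m[φ2→L] = [1, 7, 7, 9]
r5 m[φ3→R] = [7, 2, 3, 6]
r5 m[R→φ0] = [63, 10, 15, 36]
r5 m[R→φ1] = [567, 90, 126, 432]
r5 m[R→φ3] = [729, 225, 210, 432]
r5 m[E→φ1] = [1, 1, 1, 1]
r5 m[L→φ0] = [1, 7, 7, 9]
r5 m[L→φ2] = [189, 378, 504, 567]
r6 m[φ0→R] = [81, 45, 42, 72]
r6 m[φ0→L] = [189, 378, 504, 567]
r6 m[φ1→R] = [9, 5, 5, 6]
r6 m[φ1→E] = [3969, 4536, 5103, 1296]
r6 m[φ2→L] = [1, 7, 7, 9]
r6 m[φ3→R] = [7, 2, 3, 6]
r6 m[R→φ0] = [63, 10, 15, 36]
r6 m[R→φ1] = [567, 90, 126, 432]
r6 m[R→φ3] = [729, 225, 210, 432]
r6 m[E→φ1] = [1, 1, 1, 1]
r6 m[L→φ0] = [1, 7, 7, 9]
r6 m[L→φ2] = [189, 378, 504, 567]
fixed point reached at round 6
traceback from R: (R=0, E=2, L=3), score=5103

assignment: (R=0, E=2, L=3); score = 5103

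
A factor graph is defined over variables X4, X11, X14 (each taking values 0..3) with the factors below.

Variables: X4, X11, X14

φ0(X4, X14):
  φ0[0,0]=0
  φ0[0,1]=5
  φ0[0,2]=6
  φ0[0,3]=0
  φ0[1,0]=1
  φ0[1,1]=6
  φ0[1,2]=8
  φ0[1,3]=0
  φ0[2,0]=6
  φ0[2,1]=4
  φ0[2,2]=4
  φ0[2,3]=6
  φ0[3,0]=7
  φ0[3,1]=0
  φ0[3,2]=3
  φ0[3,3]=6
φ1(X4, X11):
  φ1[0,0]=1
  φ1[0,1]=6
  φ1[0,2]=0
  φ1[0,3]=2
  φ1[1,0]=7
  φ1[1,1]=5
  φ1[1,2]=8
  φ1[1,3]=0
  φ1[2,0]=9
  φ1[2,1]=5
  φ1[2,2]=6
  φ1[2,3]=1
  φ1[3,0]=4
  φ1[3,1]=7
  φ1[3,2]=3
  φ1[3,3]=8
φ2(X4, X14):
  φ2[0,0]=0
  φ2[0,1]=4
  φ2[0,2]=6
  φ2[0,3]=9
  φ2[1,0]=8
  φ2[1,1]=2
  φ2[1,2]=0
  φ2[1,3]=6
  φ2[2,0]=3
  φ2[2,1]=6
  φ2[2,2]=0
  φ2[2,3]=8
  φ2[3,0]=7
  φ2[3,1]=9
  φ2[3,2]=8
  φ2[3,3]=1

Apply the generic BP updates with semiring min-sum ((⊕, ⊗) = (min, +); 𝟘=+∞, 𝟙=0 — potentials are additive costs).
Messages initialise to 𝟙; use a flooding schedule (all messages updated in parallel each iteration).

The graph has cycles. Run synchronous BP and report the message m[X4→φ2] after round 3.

message @ round 3 = [0, 0, 5, 3]

init: all messages = 𝟙 over 4 values
r1 m[φ0→X4] = [0, 0, 4, 0]
r1 m[φ0→X14] = [0, 0, 3, 0]
r1 m[φ1→X4] = [0, 0, 1, 3]
r1 m[φ1→X11] = [1, 5, 0, 0]
r1 m[φ2→X4] = [0, 0, 0, 1]
r1 m[φ2→X14] = [0, 2, 0, 1]
r1 m[X4→φ0] = [0, 0, 0, 0]
r1 m[X4→φ1] = [0, 0, 0, 0]
r1 m[X4→φ2] = [0, 0, 0, 0]
r1 m[X11→φ1] = [0, 0, 0, 0]
r1 m[X14→φ0] = [0, 0, 0, 0]
r1 m[X14→φ2] = [0, 0, 0, 0]
r2 m[φ0→X4] = [0, 0, 4, 0]
r2 m[φ0→X14] = [0, 0, 3, 0]
r2 m[φ1→X4] = [0, 0, 1, 3]
r2 m[φ1→X11] = [1, 5, 0, 0]
r2 m[φ2→X4] = [0, 0, 0, 1]
r2 m[φ2→X14] = [0, 2, 0, 1]
r2 m[X4→φ0] = [0, 0, 1, 4]
r2 m[X4→φ1] = [0, 0, 4, 1]
r2 m[X4→φ2] = [0, 0, 5, 3]
r2 m[X11→φ1] = [0, 0, 0, 0]
r2 m[X14→φ0] = [0, 2, 0, 1]
r2 m[X14→φ2] = [0, 0, 3, 0]
r3 m[φ0→X4] = [0, 1, 4, 2]
r3 m[φ0→X14] = [0, 4, 5, 0]
r3 m[φ1→X4] = [0, 0, 1, 3]
r3 m[φ1→X11] = [1, 5, 0, 0]
r3 m[φ2→X4] = [0, 2, 3, 1]
r3 m[φ2→X14] = [0, 2, 0, 4]
r3 m[X4→φ0] = [0, 0, 1, 4]
r3 m[X4→φ1] = [0, 0, 4, 1]
r3 m[X4→φ2] = [0, 0, 5, 3]
r3 m[X11→φ1] = [0, 0, 0, 0]
r3 m[X14→φ0] = [0, 2, 0, 1]
r3 m[X14→φ2] = [0, 0, 3, 0]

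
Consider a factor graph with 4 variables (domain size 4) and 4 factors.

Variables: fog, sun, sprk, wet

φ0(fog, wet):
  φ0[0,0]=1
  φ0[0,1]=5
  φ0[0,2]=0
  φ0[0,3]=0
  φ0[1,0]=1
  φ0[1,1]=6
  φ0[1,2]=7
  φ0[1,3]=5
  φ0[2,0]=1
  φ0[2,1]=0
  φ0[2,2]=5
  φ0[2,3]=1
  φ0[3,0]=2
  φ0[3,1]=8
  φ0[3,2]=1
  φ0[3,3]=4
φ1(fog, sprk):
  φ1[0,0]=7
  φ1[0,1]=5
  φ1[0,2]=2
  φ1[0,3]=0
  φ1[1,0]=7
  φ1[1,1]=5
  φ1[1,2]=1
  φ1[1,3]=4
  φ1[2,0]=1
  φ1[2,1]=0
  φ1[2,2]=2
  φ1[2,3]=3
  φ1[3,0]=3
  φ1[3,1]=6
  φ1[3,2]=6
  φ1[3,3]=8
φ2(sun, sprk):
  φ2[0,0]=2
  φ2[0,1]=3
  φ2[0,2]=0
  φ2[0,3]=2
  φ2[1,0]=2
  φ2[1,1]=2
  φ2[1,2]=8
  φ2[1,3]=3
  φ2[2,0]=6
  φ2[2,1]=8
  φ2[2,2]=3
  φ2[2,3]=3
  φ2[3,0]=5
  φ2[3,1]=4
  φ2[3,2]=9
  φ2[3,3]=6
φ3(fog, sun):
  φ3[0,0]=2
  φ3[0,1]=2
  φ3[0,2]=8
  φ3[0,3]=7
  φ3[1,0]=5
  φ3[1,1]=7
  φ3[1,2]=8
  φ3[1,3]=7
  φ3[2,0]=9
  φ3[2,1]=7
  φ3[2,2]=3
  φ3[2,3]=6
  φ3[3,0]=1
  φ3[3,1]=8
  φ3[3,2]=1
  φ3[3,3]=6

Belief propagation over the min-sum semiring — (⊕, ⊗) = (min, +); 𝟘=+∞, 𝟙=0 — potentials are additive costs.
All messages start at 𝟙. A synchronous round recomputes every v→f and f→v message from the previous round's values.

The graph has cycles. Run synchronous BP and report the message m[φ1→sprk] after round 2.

init: all messages = 𝟙 over 4 values
r1 m[φ0→fog] = [0, 1, 0, 1]
r1 m[φ0→wet] = [1, 0, 0, 0]
r1 m[φ1→fog] = [0, 1, 0, 3]
r1 m[φ1→sprk] = [1, 0, 1, 0]
r1 m[φ2→sun] = [0, 2, 3, 4]
r1 m[φ2→sprk] = [2, 2, 0, 2]
r1 m[φ3→fog] = [2, 5, 3, 1]
r1 m[φ3→sun] = [1, 2, 1, 6]
r1 m[fog→φ0] = [0, 0, 0, 0]
r1 m[fog→φ1] = [0, 0, 0, 0]
r1 m[fog→φ3] = [0, 0, 0, 0]
r1 m[sun→φ2] = [0, 0, 0, 0]
r1 m[sun→φ3] = [0, 0, 0, 0]
r1 m[sprk→φ1] = [0, 0, 0, 0]
r1 m[sprk→φ2] = [0, 0, 0, 0]
r1 m[wet→φ0] = [0, 0, 0, 0]
r2 m[φ0→fog] = [0, 1, 0, 1]
r2 m[φ0→wet] = [1, 0, 0, 0]
r2 m[φ1→fog] = [0, 1, 0, 3]
r2 m[φ1→sprk] = [1, 0, 1, 0]
r2 m[φ2→sun] = [0, 2, 3, 4]
r2 m[φ2→sprk] = [2, 2, 0, 2]
r2 m[φ3→fog] = [2, 5, 3, 1]
r2 m[φ3→sun] = [1, 2, 1, 6]
r2 m[fog→φ0] = [2, 6, 3, 4]
r2 m[fog→φ1] = [2, 6, 3, 2]
r2 m[fog→φ3] = [0, 2, 0, 4]
r2 m[sun→φ2] = [1, 2, 1, 6]
r2 m[sun→φ3] = [0, 2, 3, 4]
r2 m[sprk→φ1] = [2, 2, 0, 2]
r2 m[sprk→φ2] = [1, 0, 1, 0]
r2 m[wet→φ0] = [0, 0, 0, 0]

message @ round 2 = [1, 0, 1, 0]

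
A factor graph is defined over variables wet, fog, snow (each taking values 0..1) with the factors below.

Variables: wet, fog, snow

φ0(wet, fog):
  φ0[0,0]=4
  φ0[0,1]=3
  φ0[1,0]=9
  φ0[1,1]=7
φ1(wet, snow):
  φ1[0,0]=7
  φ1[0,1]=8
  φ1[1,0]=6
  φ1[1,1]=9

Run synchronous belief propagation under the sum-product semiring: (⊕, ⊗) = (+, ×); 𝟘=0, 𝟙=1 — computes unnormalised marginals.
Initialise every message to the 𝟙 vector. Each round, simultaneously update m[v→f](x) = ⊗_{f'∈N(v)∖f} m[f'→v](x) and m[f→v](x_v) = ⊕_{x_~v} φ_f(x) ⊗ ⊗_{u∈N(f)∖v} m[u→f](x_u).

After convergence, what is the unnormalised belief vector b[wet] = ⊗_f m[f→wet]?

b[wet] = [105, 240]

init: all messages = 𝟙 over 2 values
r1 m[φ0→wet] = [7, 16]
r1 m[φ0→fog] = [13, 10]
r1 m[φ1→wet] = [15, 15]
r1 m[φ1→snow] = [13, 17]
r1 m[wet→φ0] = [1, 1]
r1 m[wet→φ1] = [1, 1]
r1 m[fog→φ0] = [1, 1]
r1 m[snow→φ1] = [1, 1]
r2 m[φ0→wet] = [7, 16]
r2 m[φ0→fog] = [13, 10]
r2 m[φ1→wet] = [15, 15]
r2 m[φ1→snow] = [13, 17]
r2 m[wet→φ0] = [15, 15]
r2 m[wet→φ1] = [7, 16]
r2 m[fog→φ0] = [1, 1]
r2 m[snow→φ1] = [1, 1]
r3 m[φ0→wet] = [7, 16]
r3 m[φ0→fog] = [195, 150]
r3 m[φ1→wet] = [15, 15]
r3 m[φ1→snow] = [145, 200]
r3 m[wet→φ0] = [15, 15]
r3 m[wet→φ1] = [7, 16]
r3 m[fog→φ0] = [1, 1]
r3 m[snow→φ1] = [1, 1]
r4 m[φ0→wet] = [7, 16]
r4 m[φ0→fog] = [195, 150]
r4 m[φ1→wet] = [15, 15]
r4 m[φ1→snow] = [145, 200]
r4 m[wet→φ0] = [15, 15]
r4 m[wet→φ1] = [7, 16]
r4 m[fog→φ0] = [1, 1]
r4 m[snow→φ1] = [1, 1]
fixed point reached at round 4
b[wet] = ⊗ incoming = [105, 240]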